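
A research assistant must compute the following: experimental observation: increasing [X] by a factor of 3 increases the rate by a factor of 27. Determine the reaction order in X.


rate ∝ [X]^n
3^n = 27 → n = 3
Order in X: 3

3


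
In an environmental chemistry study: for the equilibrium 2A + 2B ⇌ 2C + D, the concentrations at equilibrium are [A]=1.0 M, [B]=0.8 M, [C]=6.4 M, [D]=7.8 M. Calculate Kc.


Kc = [C]^2[D]/([A]^2[B]^2)
= (6.4^2 × 7.8^1)/(1.0^2 × 0.8^2)
= 319.488/0.64
= 499.2

499.2


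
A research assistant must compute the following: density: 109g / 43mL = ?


ρ = mass/volume
= 109/43
= 2.535 g/mL

2.535 g/mL


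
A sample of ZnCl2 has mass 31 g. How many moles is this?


M(ZnCl2) = 136.28 g/mol
n = mass/M = 31/136.28 = 0.2275 mol

0.2275 mol


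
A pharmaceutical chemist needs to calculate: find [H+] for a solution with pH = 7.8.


[H+] = 10^(-pH) = 10^(-7.8)
= 1.58×10^-8 M

1.58×10^-8 M


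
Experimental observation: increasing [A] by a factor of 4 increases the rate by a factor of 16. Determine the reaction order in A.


rate ∝ [A]^n
4^n = 16 → n = 2
Order in A: 2

2


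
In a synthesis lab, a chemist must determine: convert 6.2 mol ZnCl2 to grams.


M(ZnCl2) = 136.28 g/mol
mass = n × M = 6.2 × 136.28 = 844.94 g

844.94 g


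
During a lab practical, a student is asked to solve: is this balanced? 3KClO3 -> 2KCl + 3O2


Equation: 3KClO3 -> 2KCl + 3O2
Check atoms: Cl: 3≠2, K: 3≠2, O: 9≠6
Not balanced

No, not balanced


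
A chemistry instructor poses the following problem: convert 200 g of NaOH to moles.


M(NaOH) = 40.0 g/mol
n = mass/M = 200/40.0 = 5.0 mol

5.0 mol


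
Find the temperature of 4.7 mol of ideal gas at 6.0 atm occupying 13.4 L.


PV = nRT  (R = 0.08206 L·atm/(mol·K))
T = PV/(nR) = 6.0×13.4/(4.7×0.08206)
= 80.40/0.385682
= 208.46 K

208.46 K


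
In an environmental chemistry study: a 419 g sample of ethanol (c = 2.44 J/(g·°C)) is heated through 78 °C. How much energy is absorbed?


q = mcΔT = 419 × 2.44 × 78
= 79744.08 J

79744.08 J


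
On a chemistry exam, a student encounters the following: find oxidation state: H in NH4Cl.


H is +1 with nonmetals
Oxidation number: +1

+1


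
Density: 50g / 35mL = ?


ρ = mass/volume
= 50/35
= 1.429 g/mL

1.429 g/mL


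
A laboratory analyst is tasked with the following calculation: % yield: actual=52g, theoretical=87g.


% yield = actual/theoretical × 100
= 52/87 × 100
= 59.77%

59.77%


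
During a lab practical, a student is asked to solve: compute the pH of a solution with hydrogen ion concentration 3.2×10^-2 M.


pH = -log10([H+]) = -log10(3.2×10^-2)
= 2 - log10(3.2)
= 2 - 0.51
= 1.49

1.49


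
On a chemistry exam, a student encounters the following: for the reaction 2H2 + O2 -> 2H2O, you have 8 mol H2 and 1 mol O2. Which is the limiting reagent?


Mole ratio available / coefficient:
  H2: 8/2 = 4.000
  O2: 1/1 = 1.000
Smaller ratio is limiting.

O2


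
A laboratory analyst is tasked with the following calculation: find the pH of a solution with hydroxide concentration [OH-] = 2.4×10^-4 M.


pOH = -log10([OH-]) = -log10(2.4×10^-4)
= 4 - log10(2.4) = 3.62
pH = 14 - pOH = 14 - 3.62 = 10.38

10.38


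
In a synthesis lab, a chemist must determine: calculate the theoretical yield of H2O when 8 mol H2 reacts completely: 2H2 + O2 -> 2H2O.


Mole ratio H2O:H2 = 2:2
n(H2O) = 8 × 2/2 = 8.000 mol
mass = 8.000 × 18.02 = 144.16 g

144.16 g


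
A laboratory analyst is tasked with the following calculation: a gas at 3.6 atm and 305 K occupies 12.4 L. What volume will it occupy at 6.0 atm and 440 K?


P1V1/T1 = P2V2/T2
V2 = P1V1T2/(T1P2)
= 3.6×12.4×440/(305×6.0)
= 10.733 L

10.733 L


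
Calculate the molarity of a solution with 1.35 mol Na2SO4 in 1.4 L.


M = n/V = 1.35/1.4 = 0.964 mol/L

0.964 M


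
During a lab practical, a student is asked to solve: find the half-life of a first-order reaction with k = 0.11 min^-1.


t½ = ln2/k = 0.693147/(0.11 min^-1)
= 6.301 min

6.301 min


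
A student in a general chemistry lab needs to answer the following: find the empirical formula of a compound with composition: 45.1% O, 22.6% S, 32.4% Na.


Assume 100 g sample. Moles of each element:
  O: 45.1/16.0 = 2.819 mol
  S: 22.6/32.07 = 0.705 mol
  Na: 32.4/22.99 = 1.409 mol
Divide by smallest (0.705):
  O: 2.819/0.705 = 4.0
  S: 0.705/0.705 = 1.0
  Na: 1.409/0.705 = 2.0
Empirical formula: Na2SO4

Na2SO4


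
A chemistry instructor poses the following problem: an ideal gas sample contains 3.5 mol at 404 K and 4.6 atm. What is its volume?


PV = nRT  (R = 0.08206 L·atm/(mol·K))
V = nRT/P = 3.5×0.08206×404/4.6
= 25.225 L

25.225 L


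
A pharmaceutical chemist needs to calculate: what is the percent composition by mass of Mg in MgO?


M(MgO) = 1×24.31 + 1×16.0 = 40.31 g/mol
Mass of Mg = 1 × 24.31 = 24.31 g/mol
% Mg = 24.31/40.31 × 100 = 60.31%

60.31%


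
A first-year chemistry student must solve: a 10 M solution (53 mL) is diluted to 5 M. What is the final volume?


C1V1 = C2V2
10 × 53 = 5 × V2
V2 = 530/5 = 106.0 mL

106.0 mL


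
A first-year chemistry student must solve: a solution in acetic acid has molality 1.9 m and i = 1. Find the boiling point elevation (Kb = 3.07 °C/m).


ΔTb = Kb × m × i
= 3.07 × 1.9 × 1
= 5.833 °C

5.833 °C


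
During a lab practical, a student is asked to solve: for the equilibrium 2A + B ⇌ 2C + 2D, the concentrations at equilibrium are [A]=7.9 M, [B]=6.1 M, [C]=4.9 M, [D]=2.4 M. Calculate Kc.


Kc = [C]^2[D]^2/([A]^2[B])
= (4.9^2 × 2.4^2)/(7.9^2 × 6.1^1)
= 138.2976/380.701
= 0.3633

0.3633


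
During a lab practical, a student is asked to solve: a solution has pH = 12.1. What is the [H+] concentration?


[H+] = 10^(-pH) = 10^(-12.1)
= 7.94×10^-13 M

7.94×10^-13 M


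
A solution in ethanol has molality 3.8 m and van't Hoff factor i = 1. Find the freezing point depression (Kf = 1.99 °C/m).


ΔTf = Kf × m × i
= 1.99 × 3.8 × 1
= 7.562 °C

7.562 °C


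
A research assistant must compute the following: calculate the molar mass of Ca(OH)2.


M(Ca(OH)2) = 1×40.08 + 2×16.0 + 2×1.008
= 40.08 + 32.0 + 2.02
= 74.1 g/mol

74.1 g/mol


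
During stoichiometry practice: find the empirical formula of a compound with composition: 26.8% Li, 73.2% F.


Assume 100 g sample. Moles of each element:
  Li: 26.8/6.94 = 3.862 mol
  F: 73.2/19.0 = 3.853 mol
Divide by smallest (3.853):
  Li: 3.862/3.853 = 1.0
  F: 3.853/3.853 = 1.0
Empirical formula: LiF

LiF


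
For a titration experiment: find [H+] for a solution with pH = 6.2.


[H+] = 10^(-pH) = 10^(-6.2)
= 6.31×10^-7 M

6.31×10^-7 M


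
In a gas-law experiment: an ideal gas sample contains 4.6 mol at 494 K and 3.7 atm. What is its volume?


PV = nRT  (R = 0.08206 L·atm/(mol·K))
V = nRT/P = 4.6×0.08206×494/3.7
= 50.398 L

50.398 L


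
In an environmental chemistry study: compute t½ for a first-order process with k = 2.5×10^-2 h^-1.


t½ = ln2/k = 0.693147/(2.5×10^-2 h^-1)
= 27.73 h

27.73 h


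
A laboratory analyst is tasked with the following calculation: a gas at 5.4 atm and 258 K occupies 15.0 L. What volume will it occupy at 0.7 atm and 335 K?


P1V1/T1 = P2V2/T2
V2 = P1V1T2/(T1P2)
= 5.4×15.0×335/(258×0.7)
= 150.249 L

150.249 L


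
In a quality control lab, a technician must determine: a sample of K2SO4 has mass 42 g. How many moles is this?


M(K2SO4) = 174.27 g/mol
n = mass/M = 42/174.27 = 0.241 mol

0.241 mol


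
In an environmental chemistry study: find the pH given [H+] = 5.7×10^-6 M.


pH = -log10([H+]) = -log10(5.7×10^-6)
= 6 - log10(5.7)
= 6 - 0.76
= 5.24

5.24


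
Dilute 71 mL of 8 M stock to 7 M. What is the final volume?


C1V1 = C2V2
8 × 71 = 7 × V2
V2 = 568/7 = 81.14 mL

81.14 mL


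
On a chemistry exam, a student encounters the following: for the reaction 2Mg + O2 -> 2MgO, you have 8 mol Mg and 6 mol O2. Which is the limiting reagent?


Mole ratio available / coefficient:
  Mg: 8/2 = 4.000
  O2: 6/1 = 6.000
Smaller ratio is limiting.

Mg


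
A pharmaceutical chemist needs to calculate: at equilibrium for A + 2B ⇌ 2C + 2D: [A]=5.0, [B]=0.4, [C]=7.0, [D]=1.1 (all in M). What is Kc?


Kc = [C]^2[D]^2/([A][B]^2)
= (7.0^2 × 1.1^2)/(5.0^1 × 0.4^2)
= 59.29/0.8
= 74.11

74.11


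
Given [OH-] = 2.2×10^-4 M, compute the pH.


pOH = -log10([OH-]) = -log10(2.2×10^-4)
= 4 - log10(2.2) = 3.66
pH = 14 - pOH = 14 - 3.66 = 10.34

10.34


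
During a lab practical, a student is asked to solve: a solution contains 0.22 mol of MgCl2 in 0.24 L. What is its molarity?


M = n/V = 0.22/0.24 = 0.917 mol/L

0.917 M


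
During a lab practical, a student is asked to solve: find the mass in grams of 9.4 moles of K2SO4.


M(K2SO4) = 174.27 g/mol
mass = n × M = 9.4 × 174.27 = 1638.14 g

1638.14 g


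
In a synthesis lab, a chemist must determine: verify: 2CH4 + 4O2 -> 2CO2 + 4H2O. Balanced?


Equation: 2CH4 + 4O2 -> 2CO2 + 4H2O
Check atoms: C: 2=2, H: 8=8, O: 8=8
Balanced

Yes, balanced


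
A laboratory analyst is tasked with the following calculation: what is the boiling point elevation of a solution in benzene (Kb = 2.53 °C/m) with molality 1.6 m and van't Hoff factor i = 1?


ΔTb = Kb × m × i
= 2.53 × 1.6 × 1
= 4.048 °C

4.048 °C


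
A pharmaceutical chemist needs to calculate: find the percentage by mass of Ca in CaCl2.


M(CaCl2) = 1×40.08 + 2×35.45 = 110.98 g/mol
Mass of Ca = 1 × 40.08 = 40.08 g/mol
% Ca = 40.08/110.98 × 100 = 36.11%

36.11%


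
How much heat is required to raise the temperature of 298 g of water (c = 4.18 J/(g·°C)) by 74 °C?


q = mcΔT = 298 × 4.18 × 74
= 92177.36 J

92177.36 J


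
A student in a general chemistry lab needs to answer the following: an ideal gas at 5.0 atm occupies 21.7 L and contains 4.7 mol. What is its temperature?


PV = nRT  (R = 0.08206 L·atm/(mol·K))
T = PV/(nR) = 5.0×21.7/(4.7×0.08206)
= 108.50/0.385682
= 281.32 K

281.32 K


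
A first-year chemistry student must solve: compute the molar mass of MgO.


M(MgO) = 1×24.31 + 1×16.0
= 24.31 + 16.0
= 40.31 g/mol

40.31 g/mol


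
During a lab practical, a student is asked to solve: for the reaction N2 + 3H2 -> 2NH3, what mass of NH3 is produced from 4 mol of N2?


Mole ratio NH3:N2 = 2:1
n(NH3) = 4 × 2/1 = 8.000 mol
mass = 8.000 × 17.03 = 136.24 g

136.24 g


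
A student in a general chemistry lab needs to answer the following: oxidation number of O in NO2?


O is usually -2
Oxidation number: -2

-2


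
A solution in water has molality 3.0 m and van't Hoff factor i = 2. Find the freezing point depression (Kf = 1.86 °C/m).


ΔTf = Kf × m × i
= 1.86 × 3.0 × 2
= 11.16 °C

11.16 °C


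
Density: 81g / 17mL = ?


ρ = mass/volume
= 81/17
= 4.765 g/mL

4.765 g/mL


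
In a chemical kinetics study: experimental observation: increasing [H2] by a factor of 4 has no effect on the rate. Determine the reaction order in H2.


rate ∝ [H2]^n
rate ∝ [H2]^0
Order in H2: 0

0


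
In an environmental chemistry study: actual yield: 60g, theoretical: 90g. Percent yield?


% yield = actual/theoretical × 100
= 60/90 × 100
= 66.67%

66.67%


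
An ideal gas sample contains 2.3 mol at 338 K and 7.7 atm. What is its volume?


PV = nRT  (R = 0.08206 L·atm/(mol·K))
V = nRT/P = 2.3×0.08206×338/7.7
= 8.285 L

8.285 L


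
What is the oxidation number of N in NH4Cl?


x + 4(+1) + (-1) = 0, so x = -3
Oxidation number: -3

-3


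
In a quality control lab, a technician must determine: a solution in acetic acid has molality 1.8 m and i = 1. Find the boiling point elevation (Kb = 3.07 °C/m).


ΔTb = Kb × m × i
= 3.07 × 1.8 × 1
= 5.526 °C

5.526 °C


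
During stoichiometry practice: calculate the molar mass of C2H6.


M(C2H6) = 2×12.01 + 6×1.008
= 24.02 + 6.05
= 30.07 g/mol

30.07 g/mol


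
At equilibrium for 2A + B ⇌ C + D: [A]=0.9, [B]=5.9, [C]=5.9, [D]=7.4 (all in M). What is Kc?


Kc = [C][D]/([A]^2[B])
= (5.9^1 × 7.4^1)/(0.9^2 × 5.9^1)
= 43.66/4.779
= 9.136

9.136


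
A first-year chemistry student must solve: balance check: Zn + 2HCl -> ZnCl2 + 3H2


Equation: Zn + 2HCl -> ZnCl2 + 3H2
Check atoms: Cl: 2=2, H: 2≠6, Zn: 1=1
Not balanced

No, not balanced


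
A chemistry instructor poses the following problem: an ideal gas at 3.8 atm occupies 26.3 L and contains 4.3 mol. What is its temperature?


PV = nRT  (R = 0.08206 L·atm/(mol·K))
T = PV/(nR) = 3.8×26.3/(4.3×0.08206)
= 99.94/0.352858
= 283.23 K

283.23 K


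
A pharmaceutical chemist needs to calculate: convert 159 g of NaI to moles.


M(NaI) = 149.89 g/mol
n = mass/M = 159/149.89 = 1.0608 mol

1.0608 mol


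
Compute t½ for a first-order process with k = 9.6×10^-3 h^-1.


t½ = ln2/k = 0.693147/(9.6×10^-3 h^-1)
= 72.20 h

72.20 h


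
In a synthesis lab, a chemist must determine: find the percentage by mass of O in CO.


M(CO) = 1×12.01 + 1×16.0 = 28.01 g/mol
Mass of O = 1 × 16.0 = 16.00 g/mol
% O = 16.00/28.01 × 100 = 57.12%

57.12%


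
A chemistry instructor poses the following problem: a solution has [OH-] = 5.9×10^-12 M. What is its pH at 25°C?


pOH = -log10([OH-]) = -log10(5.9×10^-12)
= 12 - log10(5.9) = 11.23
pH = 14 - pOH = 14 - 11.23 = 2.77

2.77


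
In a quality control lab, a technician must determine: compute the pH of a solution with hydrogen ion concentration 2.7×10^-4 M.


pH = -log10([H+]) = -log10(2.7×10^-4)
= 4 - log10(2.7)
= 4 - 0.43
= 3.57

3.57


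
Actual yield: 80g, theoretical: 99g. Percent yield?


% yield = actual/theoretical × 100
= 80/99 × 100
= 80.81%

80.81%


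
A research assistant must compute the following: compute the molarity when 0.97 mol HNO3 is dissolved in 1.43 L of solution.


M = n/V = 0.97/1.43 = 0.678 mol/L

0.678 M


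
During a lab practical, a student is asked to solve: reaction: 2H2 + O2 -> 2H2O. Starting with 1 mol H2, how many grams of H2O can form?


Mole ratio H2O:H2 = 2:2
n(H2O) = 1 × 2/2 = 1.000 mol
mass = 1.000 × 18.02 = 18.02 g

18.02 g


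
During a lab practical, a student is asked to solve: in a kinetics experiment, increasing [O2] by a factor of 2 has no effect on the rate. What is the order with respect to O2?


rate ∝ [O2]^n
rate ∝ [O2]^0
Order in O2: 0

0


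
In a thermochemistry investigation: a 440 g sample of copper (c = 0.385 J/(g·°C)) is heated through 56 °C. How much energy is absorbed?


q = mcΔT = 440 × 0.385 × 56
= 9486.40 J

9486.40 J


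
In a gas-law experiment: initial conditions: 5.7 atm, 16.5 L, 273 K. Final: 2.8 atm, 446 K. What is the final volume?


P1V1/T1 = P2V2/T2
V2 = P1V1T2/(T1P2)
= 5.7×16.5×446/(273×2.8)
= 54.875 L

54.875 L


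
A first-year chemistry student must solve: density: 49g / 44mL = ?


ρ = mass/volume
= 49/44
= 1.114 g/mL

1.114 g/mL


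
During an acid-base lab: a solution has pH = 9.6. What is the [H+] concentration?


[H+] = 10^(-pH) = 10^(-9.6)
= 2.51×10^-10 M

2.51×10^-10 M


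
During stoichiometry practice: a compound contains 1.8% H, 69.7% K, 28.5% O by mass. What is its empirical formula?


Assume 100 g sample. Moles of each element:
  H: 1.8/1.008 = 1.786 mol
  K: 69.7/39.1 = 1.783 mol
  O: 28.5/16.0 = 1.781 mol
Divide by smallest (1.781):
  H: 1.786/1.781 = 1.0
  K: 1.783/1.781 = 1.0
  O: 1.781/1.781 = 1.0
Empirical formula: KOH

KOH


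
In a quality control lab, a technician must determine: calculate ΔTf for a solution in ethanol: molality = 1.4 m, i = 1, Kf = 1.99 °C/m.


ΔTf = Kf × m × i
= 1.99 × 1.4 × 1
= 2.786 °C

2.786 °C


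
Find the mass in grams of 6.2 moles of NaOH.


M(NaOH) = 40.0 g/mol
mass = n × M = 6.2 × 40.0 = 248.00 g

248.00 g


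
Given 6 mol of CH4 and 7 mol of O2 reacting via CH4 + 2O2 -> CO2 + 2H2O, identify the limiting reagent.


Mole ratio available / coefficient:
  CH4: 6/1 = 6.000
  O2: 7/2 = 3.500
Smaller ratio is limiting.

O2


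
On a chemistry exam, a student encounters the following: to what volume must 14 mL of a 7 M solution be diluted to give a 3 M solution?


C1V1 = C2V2
7 × 14 = 3 × V2
V2 = 98/3 = 32.67 mL

32.67 mL


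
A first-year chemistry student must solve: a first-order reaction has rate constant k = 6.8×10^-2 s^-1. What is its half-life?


t½ = ln2/k = 0.693147/(6.8×10^-2 s^-1)
= 10.19 s

10.19 s


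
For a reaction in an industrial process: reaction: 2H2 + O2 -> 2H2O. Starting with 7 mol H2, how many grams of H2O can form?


Mole ratio H2O:H2 = 2:2
n(H2O) = 7 × 2/2 = 7.000 mol
mass = 7.000 × 18.02 = 126.14 g

126.14 g


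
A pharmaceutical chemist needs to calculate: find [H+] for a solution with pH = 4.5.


[H+] = 10^(-pH) = 10^(-4.5)
= 3.16×10^-5 M

3.16×10^-5 M


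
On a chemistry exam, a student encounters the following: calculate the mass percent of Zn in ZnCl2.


M(ZnCl2) = 1×65.38 + 2×35.45 = 136.28 g/mol
Mass of Zn = 1 × 65.38 = 65.38 g/mol
% Zn = 65.38/136.28 × 100 = 47.97%

47.97%


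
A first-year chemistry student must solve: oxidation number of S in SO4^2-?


x + 4(-2) = -2, so x = +6
Oxidation number: +6

+6


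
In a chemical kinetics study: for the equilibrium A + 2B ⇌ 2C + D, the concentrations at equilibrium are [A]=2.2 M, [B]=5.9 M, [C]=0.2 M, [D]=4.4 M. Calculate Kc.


Kc = [C]^2[D]/([A][B]^2)
= (0.2^2 × 4.4^1)/(2.2^1 × 5.9^2)
= 0.176/76.582
= 0.002298

0.002298


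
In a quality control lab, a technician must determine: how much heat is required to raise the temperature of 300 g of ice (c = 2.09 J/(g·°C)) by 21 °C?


q = mcΔT = 300 × 2.09 × 21
= 13167.00 J

13167.00 J


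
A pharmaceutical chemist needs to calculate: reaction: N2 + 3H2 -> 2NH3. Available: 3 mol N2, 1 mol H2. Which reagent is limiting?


Mole ratio available / coefficient:
  N2: 3/1 = 3.000
  H2: 1/3 = 0.333
Smaller ratio is limiting.

H2


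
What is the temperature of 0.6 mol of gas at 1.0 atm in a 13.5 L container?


PV = nRT  (R = 0.08206 L·atm/(mol·K))
T = PV/(nR) = 1.0×13.5/(0.6×0.08206)
= 13.50/0.049236
= 274.19 K

274.19 K


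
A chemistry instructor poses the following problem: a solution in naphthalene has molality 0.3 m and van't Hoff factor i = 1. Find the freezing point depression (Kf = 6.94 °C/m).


ΔTf = Kf × m × i
= 6.94 × 0.3 × 1
= 2.082 °C

2.082 °C


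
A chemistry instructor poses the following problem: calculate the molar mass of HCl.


M(HCl) = 1×1.008 + 1×35.45
= 1.01 + 35.45
= 36.46 g/mol

36.46 g/mol


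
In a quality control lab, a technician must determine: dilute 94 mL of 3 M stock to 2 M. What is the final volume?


C1V1 = C2V2
3 × 94 = 2 × V2
V2 = 282/2 = 141.0 mL

141.0 mL


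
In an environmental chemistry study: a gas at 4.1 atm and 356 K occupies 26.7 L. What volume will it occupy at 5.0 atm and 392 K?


P1V1/T1 = P2V2/T2
V2 = P1V1T2/(T1P2)
= 4.1×26.7×392/(356×5.0)
= 24.108 L

24.108 L


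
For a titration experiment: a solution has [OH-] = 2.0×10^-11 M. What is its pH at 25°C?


pOH = -log10([OH-]) = -log10(2.0×10^-11)
= 11 - log10(2.0) = 10.7
pH = 14 - pOH = 14 - 10.7 = 3.3

3.3


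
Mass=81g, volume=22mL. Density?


ρ = mass/volume
= 81/22
= 3.682 g/mL

3.682 g/mL


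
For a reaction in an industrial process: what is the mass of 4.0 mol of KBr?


M(KBr) = 119.0 g/mol
mass = n × M = 4.0 × 119.0 = 476.00 g

476.00 g


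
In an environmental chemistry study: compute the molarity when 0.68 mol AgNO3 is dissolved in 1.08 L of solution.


M = n/V = 0.68/1.08 = 0.630 mol/L

0.630 M


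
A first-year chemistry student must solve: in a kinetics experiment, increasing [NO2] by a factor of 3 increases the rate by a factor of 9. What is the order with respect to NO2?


rate ∝ [NO2]^n
3^n = 9 → n = 2
Order in NO2: 2

2


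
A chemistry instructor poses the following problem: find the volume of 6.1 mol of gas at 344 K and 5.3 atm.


PV = nRT  (R = 0.08206 L·atm/(mol·K))
V = nRT/P = 6.1×0.08206×344/5.3
= 32.49 L

32.49 L


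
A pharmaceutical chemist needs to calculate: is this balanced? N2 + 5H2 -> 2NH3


Equation: N2 + 5H2 -> 2NH3
Check atoms: H: 10≠6, N: 2=2
Not balanced

No, not balanced


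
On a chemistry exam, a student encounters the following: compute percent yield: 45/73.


% yield = actual/theoretical × 100
= 45/73 × 100
= 61.64%

61.64%


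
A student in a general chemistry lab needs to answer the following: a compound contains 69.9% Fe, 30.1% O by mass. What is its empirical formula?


Assume 100 g sample. Moles of each element:
  Fe: 69.9/55.85 = 1.252 mol
  O: 30.1/16.0 = 1.881 mol
Divide by smallest (1.252):
  Fe: 1.252/1.252 = 1.0
  O: 1.881/1.252 = 1.5
Multiply all ratios by 2 to obtain whole numbers.
Empirical formula: Fe2O3

Fe2O3


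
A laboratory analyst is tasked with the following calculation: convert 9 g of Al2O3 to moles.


M(Al2O3) = 101.96 g/mol
n = mass/M = 9/101.96 = 0.0883 mol

0.0883 mol


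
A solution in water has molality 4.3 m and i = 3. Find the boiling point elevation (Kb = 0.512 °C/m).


ΔTb = Kb × m × i
= 0.512 × 4.3 × 3
= 6.6048 °C

6.6048 °C


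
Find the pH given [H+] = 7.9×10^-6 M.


pH = -log10([H+]) = -log10(7.9×10^-6)
= 6 - log10(7.9)
= 6 - 0.9
= 5.1

5.1


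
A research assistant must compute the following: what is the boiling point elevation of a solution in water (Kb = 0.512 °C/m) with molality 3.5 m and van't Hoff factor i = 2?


ΔTb = Kb × m × i
= 0.512 × 3.5 × 2
= 3.584 °C

3.584 °C


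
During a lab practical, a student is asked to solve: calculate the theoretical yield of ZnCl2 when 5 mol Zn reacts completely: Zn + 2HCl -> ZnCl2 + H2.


Mole ratio ZnCl2:Zn = 1:1
n(ZnCl2) = 5 × 1/1 = 5.000 mol
mass = 5.000 × 136.28 = 681.4 g

681.4 g


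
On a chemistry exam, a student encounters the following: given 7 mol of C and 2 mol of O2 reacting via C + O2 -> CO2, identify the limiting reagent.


Mole ratio available / coefficient:
  C: 7/1 = 7.000
  O2: 2/1 = 2.000
Smaller ratio is limiting.

O2


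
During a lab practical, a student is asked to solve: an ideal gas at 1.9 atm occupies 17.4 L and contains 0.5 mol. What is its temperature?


PV = nRT  (R = 0.08206 L·atm/(mol·K))
T = PV/(nR) = 1.9×17.4/(0.5×0.08206)
= 33.06/0.041030
= 805.75 K

805.75 K


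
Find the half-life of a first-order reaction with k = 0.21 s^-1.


t½ = ln2/k = 0.693147/(0.21 s^-1)
= 3.301 s

3.301 s


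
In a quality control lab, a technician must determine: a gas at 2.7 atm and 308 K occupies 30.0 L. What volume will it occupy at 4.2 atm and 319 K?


P1V1/T1 = P2V2/T2
V2 = P1V1T2/(T1P2)
= 2.7×30.0×319/(308×4.2)
= 19.974 L

19.974 L


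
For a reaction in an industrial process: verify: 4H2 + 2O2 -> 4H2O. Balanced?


Equation: 4H2 + 2O2 -> 4H2O
Check atoms: H: 8=8, O: 4=4
Balanced

Yes, balanced


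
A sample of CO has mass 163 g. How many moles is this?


M(CO) = 28.01 g/mol
n = mass/M = 163/28.01 = 5.8194 mol

5.8194 mol


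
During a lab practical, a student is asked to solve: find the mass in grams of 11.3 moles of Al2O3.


M(Al2O3) = 101.96 g/mol
mass = n × M = 11.3 × 101.96 = 1152.15 g

1152.15 g


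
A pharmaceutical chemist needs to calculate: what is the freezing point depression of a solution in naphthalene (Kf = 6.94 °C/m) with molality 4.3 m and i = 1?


ΔTf = Kf × m × i
= 6.94 × 4.3 × 1
= 29.842 °C

29.842 °C


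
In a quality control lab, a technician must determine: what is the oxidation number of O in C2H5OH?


O is usually -2
Oxidation number: -2

-2


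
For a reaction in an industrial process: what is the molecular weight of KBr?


M(KBr) = 1×39.1 + 1×79.9
= 39.1 + 79.9
= 119.0 g/mol

119.0 g/mol


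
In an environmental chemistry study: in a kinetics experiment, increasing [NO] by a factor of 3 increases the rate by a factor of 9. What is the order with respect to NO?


rate ∝ [NO]^n
3^n = 9 → n = 2
Order in NO: 2

2


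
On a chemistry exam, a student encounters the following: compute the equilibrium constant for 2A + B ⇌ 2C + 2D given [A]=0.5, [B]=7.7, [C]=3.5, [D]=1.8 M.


Kc = [C]^2[D]^2/([A]^2[B])
= (3.5^2 × 1.8^2)/(0.5^2 × 7.7^1)
= 39.69/1.925
= 20.62

20.62


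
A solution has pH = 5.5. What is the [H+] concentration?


[H+] = 10^(-pH) = 10^(-5.5)
= 3.16×10^-6 M

3.16×10^-6 M


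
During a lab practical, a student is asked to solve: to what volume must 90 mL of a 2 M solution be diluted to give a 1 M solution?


C1V1 = C2V2
2 × 90 = 1 × V2
V2 = 180/1 = 180.0 mL

180.0 mL


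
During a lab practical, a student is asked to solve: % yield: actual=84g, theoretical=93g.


% yield = actual/theoretical × 100
= 84/93 × 100
= 90.32%

90.32%


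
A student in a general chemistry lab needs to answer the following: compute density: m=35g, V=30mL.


ρ = mass/volume
= 35/30
= 1.167 g/mL

1.167 g/mL


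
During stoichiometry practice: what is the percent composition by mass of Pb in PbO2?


M(PbO2) = 1×207.2 + 2×16.0 = 239.20 g/mol
Mass of Pb = 1 × 207.2 = 207.20 g/mol
% Pb = 207.20/239.20 × 100 = 86.62%

86.62%


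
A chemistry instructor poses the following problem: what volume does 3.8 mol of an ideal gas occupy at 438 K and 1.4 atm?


PV = nRT  (R = 0.08206 L·atm/(mol·K))
V = nRT/P = 3.8×0.08206×438/1.4
= 97.558 L

97.558 L


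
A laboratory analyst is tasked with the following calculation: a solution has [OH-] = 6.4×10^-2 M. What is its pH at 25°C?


pOH = -log10([OH-]) = -log10(6.4×10^-2)
= 2 - log10(6.4) = 1.19
pH = 14 - pOH = 14 - 1.19 = 12.81

12.81


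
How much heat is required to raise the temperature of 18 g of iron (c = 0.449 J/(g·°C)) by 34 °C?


q = mcΔT = 18 × 0.449 × 34
= 274.79 J

274.79 J


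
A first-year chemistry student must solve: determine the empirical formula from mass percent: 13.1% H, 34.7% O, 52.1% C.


Assume 100 g sample. Moles of each element:
  H: 13.1/1.008 = 12.996 mol
  O: 34.7/16.0 = 2.169 mol
  C: 52.1/12.01 = 4.338 mol
Divide by smallest (2.169):
  H: 12.996/2.169 = 5.99
  O: 2.169/2.169 = 1.0
  C: 4.338/2.169 = 2.0
Empirical formula: C2H6O

C2H6O


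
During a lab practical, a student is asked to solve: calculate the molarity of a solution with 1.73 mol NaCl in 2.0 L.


M = n/V = 1.73/2.0 = 0.865 mol/L

0.865 M


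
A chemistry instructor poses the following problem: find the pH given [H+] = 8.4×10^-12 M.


pH = -log10([H+]) = -log10(8.4×10^-12)
= 12 - log10(8.4)
= 12 - 0.92
= 11.08

11.08


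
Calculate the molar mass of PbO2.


M(PbO2) = 1×207.2 + 2×16.0
= 207.2 + 32.0
= 239.2 g/mol

239.2 g/mol


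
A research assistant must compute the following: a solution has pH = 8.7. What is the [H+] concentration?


[H+] = 10^(-pH) = 10^(-8.7)
= 2.0×10^-9 M

2.0×10^-9 M


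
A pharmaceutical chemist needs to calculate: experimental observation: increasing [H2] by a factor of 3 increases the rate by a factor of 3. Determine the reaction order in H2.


rate ∝ [H2]^n
3^n = 3 → n = 1
Order in H2: 1

1


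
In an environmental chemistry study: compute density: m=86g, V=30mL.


ρ = mass/volume
= 86/30
= 2.867 g/mL

2.867 g/mL


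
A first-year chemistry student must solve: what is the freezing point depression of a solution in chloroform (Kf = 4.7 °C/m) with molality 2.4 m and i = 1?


ΔTf = Kf × m × i
= 4.7 × 2.4 × 1
= 11.28 °C

11.28 °C


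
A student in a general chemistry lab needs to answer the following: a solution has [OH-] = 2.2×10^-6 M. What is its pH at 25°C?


pOH = -log10([OH-]) = -log10(2.2×10^-6)
= 6 - log10(2.2) = 5.66
pH = 14 - pOH = 14 - 5.66 = 8.34

8.34


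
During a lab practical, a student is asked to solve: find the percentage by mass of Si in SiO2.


M(SiO2) = 1×28.09 + 2×16.0 = 60.09 g/mol
Mass of Si = 1 × 28.09 = 28.09 g/mol
% Si = 28.09/60.09 × 100 = 46.75%

46.75%


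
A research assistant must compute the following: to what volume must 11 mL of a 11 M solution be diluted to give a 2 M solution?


C1V1 = C2V2
11 × 11 = 2 × V2
V2 = 121/2 = 60.5 mL

60.5 mL


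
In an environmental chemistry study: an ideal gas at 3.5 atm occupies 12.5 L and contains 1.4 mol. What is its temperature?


PV = nRT  (R = 0.08206 L·atm/(mol·K))
T = PV/(nR) = 3.5×12.5/(1.4×0.08206)
= 43.75/0.114884
= 380.82 K

380.82 K


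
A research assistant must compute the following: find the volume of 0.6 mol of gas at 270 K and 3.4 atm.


PV = nRT  (R = 0.08206 L·atm/(mol·K))
V = nRT/P = 0.6×0.08206×270/3.4
= 3.91 L

3.91 L


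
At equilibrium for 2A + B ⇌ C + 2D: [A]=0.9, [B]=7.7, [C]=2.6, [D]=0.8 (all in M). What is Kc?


Kc = [C][D]^2/([A]^2[B])
= (2.6^1 × 0.8^2)/(0.9^2 × 7.7^1)
= 1.664/6.237
= 0.2668

0.2668


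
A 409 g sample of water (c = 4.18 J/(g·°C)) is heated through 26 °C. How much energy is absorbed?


q = mcΔT = 409 × 4.18 × 26
= 44450.12 J

44450.12 J


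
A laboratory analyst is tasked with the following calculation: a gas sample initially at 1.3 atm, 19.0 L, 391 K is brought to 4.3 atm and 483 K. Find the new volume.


P1V1/T1 = P2V2/T2
V2 = P1V1T2/(T1P2)
= 1.3×19.0×483/(391×4.3)
= 7.096 L

7.096 L


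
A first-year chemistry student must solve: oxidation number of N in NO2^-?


x + 2(-2) = -1, so x = +3
Oxidation number: +3

+3


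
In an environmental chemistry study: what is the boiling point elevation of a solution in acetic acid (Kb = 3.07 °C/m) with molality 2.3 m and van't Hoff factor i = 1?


ΔTb = Kb × m × i
= 3.07 × 2.3 × 1
= 7.061 °C

7.061 °C


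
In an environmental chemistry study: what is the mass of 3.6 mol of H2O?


M(H2O) = 18.02 g/mol
mass = n × M = 3.6 × 18.02 = 64.87 g

64.87 g


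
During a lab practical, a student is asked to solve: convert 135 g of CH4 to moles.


M(CH4) = 16.04 g/mol
n = mass/M = 135/16.04 = 8.4165 mol

8.4165 mol


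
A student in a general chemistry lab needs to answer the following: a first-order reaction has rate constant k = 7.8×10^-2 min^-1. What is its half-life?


t½ = ln2/k = 0.693147/(7.8×10^-2 min^-1)
= 8.887 min

8.887 min


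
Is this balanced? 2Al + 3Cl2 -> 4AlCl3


Equation: 2Al + 3Cl2 -> 4AlCl3
Check atoms: Al: 2≠4, Cl: 6≠12
Not balanced

No, not balanced


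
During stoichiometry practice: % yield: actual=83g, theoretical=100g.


% yield = actual/theoretical × 100
= 83/100 × 100
= 83.0%

83.0%


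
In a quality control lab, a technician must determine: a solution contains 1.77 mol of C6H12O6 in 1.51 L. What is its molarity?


M = n/V = 1.77/1.51 = 1.172 mol/L

1.172 M


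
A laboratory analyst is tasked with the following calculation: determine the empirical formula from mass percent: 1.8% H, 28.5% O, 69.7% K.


Assume 100 g sample. Moles of each element:
  H: 1.8/1.008 = 1.786 mol
  O: 28.5/16.0 = 1.781 mol
  K: 69.7/39.1 = 1.783 mol
Divide by smallest (1.781):
  H: 1.786/1.781 = 1.0
  O: 1.781/1.781 = 1.0
  K: 1.783/1.781 = 1.0
Empirical formula: KOH

KOH


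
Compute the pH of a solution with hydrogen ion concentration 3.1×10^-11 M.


pH = -log10([H+]) = -log10(3.1×10^-11)
= 11 - log10(3.1)
= 11 - 0.49
= 10.51

10.51


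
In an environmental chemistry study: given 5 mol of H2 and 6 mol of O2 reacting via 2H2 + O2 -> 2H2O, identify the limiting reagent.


Mole ratio available / coefficient:
  H2: 5/2 = 2.500
  O2: 6/1 = 6.000
Smaller ratio is limiting.

H2


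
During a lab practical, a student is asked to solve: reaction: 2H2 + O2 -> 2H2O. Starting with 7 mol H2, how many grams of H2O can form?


Mole ratio H2O:H2 = 2:2
n(H2O) = 7 × 2/2 = 7.000 mol
mass = 7.000 × 18.02 = 126.14 g

126.14 g


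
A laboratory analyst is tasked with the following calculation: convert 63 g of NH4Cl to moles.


M(NH4Cl) = 53.49 g/mol
n = mass/M = 63/53.49 = 1.1778 mol

1.1778 mol


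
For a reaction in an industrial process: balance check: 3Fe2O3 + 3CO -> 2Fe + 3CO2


Equation: 3Fe2O3 + 3CO -> 2Fe + 3CO2
Check atoms: C: 3=3, Fe: 6≠2, O: 12≠6
Not balanced

No, not balanced


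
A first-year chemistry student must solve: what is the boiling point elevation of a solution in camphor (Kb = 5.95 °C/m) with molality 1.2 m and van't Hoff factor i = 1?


ΔTb = Kb × m × i
= 5.95 × 1.2 × 1
= 7.14 °C

7.14 °C


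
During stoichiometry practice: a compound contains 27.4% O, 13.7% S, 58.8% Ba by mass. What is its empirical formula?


Assume 100 g sample. Moles of each element:
  O: 27.4/16.0 = 1.712 mol
  S: 13.7/32.07 = 0.427 mol
  Ba: 58.8/137.33 = 0.428 mol
Divide by smallest (0.427):
  O: 1.712/0.427 = 4.01
  S: 0.427/0.427 = 1.0
  Ba: 0.428/0.427 = 1.0
Empirical formula: BaSO4

BaSO4


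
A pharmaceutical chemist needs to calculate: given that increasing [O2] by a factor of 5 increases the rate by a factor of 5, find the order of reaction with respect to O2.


rate ∝ [O2]^n
5^n = 5 → n = 1
Order in O2: 1

1


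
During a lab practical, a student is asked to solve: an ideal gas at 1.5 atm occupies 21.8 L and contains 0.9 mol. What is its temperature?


PV = nRT  (R = 0.08206 L·atm/(mol·K))
T = PV/(nR) = 1.5×21.8/(0.9×0.08206)
= 32.70/0.073854
= 442.77 K

442.77 K


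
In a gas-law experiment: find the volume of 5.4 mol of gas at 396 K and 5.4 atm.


PV = nRT  (R = 0.08206 L·atm/(mol·K))
V = nRT/P = 5.4×0.08206×396/5.4
= 32.496 L

32.496 L


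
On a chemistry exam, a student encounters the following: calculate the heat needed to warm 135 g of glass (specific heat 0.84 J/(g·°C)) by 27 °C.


q = mcΔT = 135 × 0.84 × 27
= 3061.80 J

3061.80 J


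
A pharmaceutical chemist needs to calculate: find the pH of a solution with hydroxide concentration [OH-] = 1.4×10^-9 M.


pOH = -log10([OH-]) = -log10(1.4×10^-9)
= 9 - log10(1.4) = 8.85
pH = 14 - pOH = 14 - 8.85 = 5.15

5.15


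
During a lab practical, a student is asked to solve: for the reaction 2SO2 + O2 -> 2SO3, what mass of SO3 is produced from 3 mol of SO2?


Mole ratio SO3:SO2 = 2:2
n(SO3) = 3 × 2/2 = 3.000 mol
mass = 3.000 × 80.07 = 240.21 g

240.21 g


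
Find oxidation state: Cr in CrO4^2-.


x + 4(-2) = -2, so x = +6
Oxidation number: +6

+6


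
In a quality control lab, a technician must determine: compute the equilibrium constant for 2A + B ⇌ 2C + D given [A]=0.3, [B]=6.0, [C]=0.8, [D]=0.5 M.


Kc = [C]^2[D]/([A]^2[B])
= (0.8^2 × 0.5^1)/(0.3^2 × 6.0^1)
= 0.32/0.54
= 0.5926

0.5926


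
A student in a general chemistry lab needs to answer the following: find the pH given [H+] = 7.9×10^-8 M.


pH = -log10([H+]) = -log10(7.9×10^-8)
= 8 - log10(7.9)
= 8 - 0.9
= 7.1

7.1


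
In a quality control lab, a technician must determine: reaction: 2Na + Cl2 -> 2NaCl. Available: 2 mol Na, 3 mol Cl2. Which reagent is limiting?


Mole ratio available / coefficient:
  Na: 2/2 = 1.000
  Cl2: 3/1 = 3.000
Smaller ratio is limiting.

Na


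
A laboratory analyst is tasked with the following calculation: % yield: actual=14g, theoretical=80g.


% yield = actual/theoretical × 100
= 14/80 × 100
= 17.5%

17.5%


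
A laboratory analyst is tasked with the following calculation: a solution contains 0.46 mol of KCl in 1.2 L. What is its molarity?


M = n/V = 0.46/1.2 = 0.383 mol/L

0.383 M


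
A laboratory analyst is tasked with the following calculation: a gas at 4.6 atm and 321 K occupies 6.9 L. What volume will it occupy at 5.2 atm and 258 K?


P1V1/T1 = P2V2/T2
V2 = P1V1T2/(T1P2)
= 4.6×6.9×258/(321×5.2)
= 4.906 L

4.906 L


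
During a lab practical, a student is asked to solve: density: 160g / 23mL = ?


ρ = mass/volume
= 160/23
= 6.957 g/mL

6.957 g/mL


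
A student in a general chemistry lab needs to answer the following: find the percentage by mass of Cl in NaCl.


M(NaCl) = 1×22.99 + 1×35.45 = 58.44 g/mol
Mass of Cl = 1 × 35.45 = 35.45 g/mol
% Cl = 35.45/58.44 × 100 = 60.66%

60.66%


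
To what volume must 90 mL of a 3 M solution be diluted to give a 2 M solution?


C1V1 = C2V2
3 × 90 = 2 × V2
V2 = 270/2 = 135.0 mL

135.0 mL


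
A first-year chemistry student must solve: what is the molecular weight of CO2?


M(CO2) = 1×12.01 + 2×16.0
= 12.01 + 32.0
= 44.01 g/mol

44.01 g/mol


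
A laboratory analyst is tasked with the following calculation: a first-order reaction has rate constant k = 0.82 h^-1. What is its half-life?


t½ = ln2/k = 0.693147/(0.82 h^-1)
= 0.8453 h

0.8453 h


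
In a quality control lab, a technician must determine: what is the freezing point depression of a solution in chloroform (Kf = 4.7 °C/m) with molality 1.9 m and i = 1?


ΔTf = Kf × m × i
= 4.7 × 1.9 × 1
= 8.93 °C

8.93 °C


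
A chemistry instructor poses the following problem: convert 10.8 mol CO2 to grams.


M(CO2) = 44.01 g/mol
mass = n × M = 10.8 × 44.01 = 475.31 g

475.31 g


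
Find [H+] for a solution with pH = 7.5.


[H+] = 10^(-pH) = 10^(-7.5)
= 3.16×10^-8 M

3.16×10^-8 M


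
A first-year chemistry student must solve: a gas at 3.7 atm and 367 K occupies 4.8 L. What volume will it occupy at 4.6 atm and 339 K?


P1V1/T1 = P2V2/T2
V2 = P1V1T2/(T1P2)
= 3.7×4.8×339/(367×4.6)
= 3.566 L

3.566 L


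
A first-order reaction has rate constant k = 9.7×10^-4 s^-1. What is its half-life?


t½ = ln2/k = 0.693147/(9.7×10^-4 s^-1)
= 714.6 s

714.6 s


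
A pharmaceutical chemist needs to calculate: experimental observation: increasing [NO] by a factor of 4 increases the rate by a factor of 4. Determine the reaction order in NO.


rate ∝ [NO]^n
4^n = 4 → n = 1
Order in NO: 1

1


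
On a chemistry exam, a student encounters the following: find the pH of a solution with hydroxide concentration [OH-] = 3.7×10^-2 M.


pOH = -log10([OH-]) = -log10(3.7×10^-2)
= 2 - log10(3.7) = 1.43
pH = 14 - pOH = 14 - 1.43 = 12.57

12.57


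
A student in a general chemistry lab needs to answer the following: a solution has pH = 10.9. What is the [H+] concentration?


[H+] = 10^(-pH) = 10^(-10.9)
= 1.26×10^-11 M

1.26×10^-11 M


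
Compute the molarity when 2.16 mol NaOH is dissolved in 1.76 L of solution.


M = n/V = 2.16/1.76 = 1.227 mol/L

1.227 M


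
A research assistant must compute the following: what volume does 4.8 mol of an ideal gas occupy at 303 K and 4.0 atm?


PV = nRT  (R = 0.08206 L·atm/(mol·K))
V = nRT/P = 4.8×0.08206×303/4.0
= 29.837 L

29.837 L


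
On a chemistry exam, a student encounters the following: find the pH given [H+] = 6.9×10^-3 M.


pH = -log10([H+]) = -log10(6.9×10^-3)
= 3 - log10(6.9)
= 3 - 0.84
= 2.16

2.16


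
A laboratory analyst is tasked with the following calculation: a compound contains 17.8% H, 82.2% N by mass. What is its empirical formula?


Assume 100 g sample. Moles of each element:
  H: 17.8/1.008 = 17.659 mol
  N: 82.2/14.01 = 5.867 mol
Divide by smallest (5.867):
  H: 17.659/5.867 = 3.01
  N: 5.867/5.867 = 1.0
Empirical formula: NH3

NH3


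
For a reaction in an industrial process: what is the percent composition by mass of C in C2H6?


M(C2H6) = 2×12.01 + 6×1.008 = 30.068 g/mol
Mass of C = 2 × 12.01 = 24.02 g/mol
% C = 24.02/30.068 × 100 = 79.89%

79.89%


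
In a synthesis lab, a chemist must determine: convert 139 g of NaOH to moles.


M(NaOH) = 40.0 g/mol
n = mass/M = 139/40.0 = 3.475 mol

3.475 mol


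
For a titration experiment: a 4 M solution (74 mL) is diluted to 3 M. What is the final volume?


C1V1 = C2V2
4 × 74 = 3 × V2
V2 = 296/3 = 98.67 mL

98.67 mL
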